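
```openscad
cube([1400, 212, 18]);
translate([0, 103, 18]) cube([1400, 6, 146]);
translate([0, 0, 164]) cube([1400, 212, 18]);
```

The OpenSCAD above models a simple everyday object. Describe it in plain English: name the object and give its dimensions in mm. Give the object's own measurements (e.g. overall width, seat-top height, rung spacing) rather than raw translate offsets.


An I-beam lying along x, 1400 mm long. Overall section height 182 mm. Two flanges 212 mm wide (y) and 18 mm thick, one on the floor and one at the top; a web 6 mm thick runs between them, centred on the flange width.


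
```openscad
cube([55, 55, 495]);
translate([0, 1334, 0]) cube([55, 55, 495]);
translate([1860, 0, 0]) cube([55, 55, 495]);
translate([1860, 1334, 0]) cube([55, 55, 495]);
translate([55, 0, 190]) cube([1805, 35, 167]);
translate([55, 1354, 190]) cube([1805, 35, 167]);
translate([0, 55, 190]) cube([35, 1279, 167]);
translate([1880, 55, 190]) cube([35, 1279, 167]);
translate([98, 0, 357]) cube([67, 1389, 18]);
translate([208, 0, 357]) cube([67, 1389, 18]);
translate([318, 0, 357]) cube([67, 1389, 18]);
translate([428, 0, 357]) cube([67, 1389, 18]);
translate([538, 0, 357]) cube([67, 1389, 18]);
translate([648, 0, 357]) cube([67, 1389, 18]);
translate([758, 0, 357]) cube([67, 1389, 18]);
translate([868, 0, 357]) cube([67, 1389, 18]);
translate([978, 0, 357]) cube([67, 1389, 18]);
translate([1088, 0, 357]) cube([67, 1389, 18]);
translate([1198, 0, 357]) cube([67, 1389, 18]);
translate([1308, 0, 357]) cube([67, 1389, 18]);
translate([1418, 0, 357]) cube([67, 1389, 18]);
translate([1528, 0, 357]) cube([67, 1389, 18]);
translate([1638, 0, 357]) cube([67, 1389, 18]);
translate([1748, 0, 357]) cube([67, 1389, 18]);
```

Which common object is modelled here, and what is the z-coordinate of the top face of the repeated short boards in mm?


A bed frame. The slat-top height is 375 mm.

Four posts, four rails, and a row of slats — a bed frame. Slats sit on the rails at z = 190 + 167 = 357; with slat thickness 18, the top is 375 mm.


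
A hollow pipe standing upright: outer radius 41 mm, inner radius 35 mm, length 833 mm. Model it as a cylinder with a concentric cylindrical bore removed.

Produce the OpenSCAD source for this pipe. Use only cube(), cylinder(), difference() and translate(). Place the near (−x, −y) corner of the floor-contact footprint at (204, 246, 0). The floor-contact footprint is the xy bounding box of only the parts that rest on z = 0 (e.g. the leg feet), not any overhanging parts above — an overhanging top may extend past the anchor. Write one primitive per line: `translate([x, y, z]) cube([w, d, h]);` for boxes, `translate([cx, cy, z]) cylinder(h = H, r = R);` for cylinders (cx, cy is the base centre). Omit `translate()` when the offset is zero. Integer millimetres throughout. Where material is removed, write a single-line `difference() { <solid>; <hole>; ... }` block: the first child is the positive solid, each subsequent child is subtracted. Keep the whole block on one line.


difference() { translate([245, 287, 0]) cylinder(h = 833, r = 41); translate([245, 287, 0]) cylinder(h = 833, r = 35); }


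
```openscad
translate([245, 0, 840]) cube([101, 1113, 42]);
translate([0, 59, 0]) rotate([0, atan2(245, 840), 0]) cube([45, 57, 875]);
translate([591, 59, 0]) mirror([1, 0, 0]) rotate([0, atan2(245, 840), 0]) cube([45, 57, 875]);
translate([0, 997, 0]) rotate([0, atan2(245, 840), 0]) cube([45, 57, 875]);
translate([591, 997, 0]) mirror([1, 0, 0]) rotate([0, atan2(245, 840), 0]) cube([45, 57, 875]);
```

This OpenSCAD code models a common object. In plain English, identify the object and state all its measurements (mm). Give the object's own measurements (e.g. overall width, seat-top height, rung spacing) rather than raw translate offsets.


A sawhorse. A 101×1113×42 mm beam (x, y, z) sits on two A-frame leg pairs. Each pair is two raked legs of 45×57 mm section (57 mm along y) splaying symmetrically in x. Each leg rises 840 mm vertically over 245 mm of horizontal reach and is 875 mm long along its own axis. Every leg's outer bottom edge rests on the floor and its outer top edge meets a bottom edge of the beam — the left legs (tilting toward +x) meet the beam's −x bottom edge, the right legs (their mirror images, tilting toward −x) meet its +x bottom edge — so the leg tops tuck under the beam, the beam's underside is 840 mm above the floor, and the feet are 591 mm apart outside-to-outside with the beam centred between them. The two leg pairs are set in 59 mm from either end of the beam.


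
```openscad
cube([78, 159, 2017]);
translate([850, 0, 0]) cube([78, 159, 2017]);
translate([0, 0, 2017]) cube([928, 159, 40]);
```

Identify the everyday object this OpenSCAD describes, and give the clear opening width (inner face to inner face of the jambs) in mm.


A door frame. The clear opening width is 772 mm.

Two 2017 mm tall posts with a header on top — a door frame. The left jamb is 78 mm wide at x = 0; the right jamb starts at x = 850. The clear opening is 850 − 78 = 772 mm.


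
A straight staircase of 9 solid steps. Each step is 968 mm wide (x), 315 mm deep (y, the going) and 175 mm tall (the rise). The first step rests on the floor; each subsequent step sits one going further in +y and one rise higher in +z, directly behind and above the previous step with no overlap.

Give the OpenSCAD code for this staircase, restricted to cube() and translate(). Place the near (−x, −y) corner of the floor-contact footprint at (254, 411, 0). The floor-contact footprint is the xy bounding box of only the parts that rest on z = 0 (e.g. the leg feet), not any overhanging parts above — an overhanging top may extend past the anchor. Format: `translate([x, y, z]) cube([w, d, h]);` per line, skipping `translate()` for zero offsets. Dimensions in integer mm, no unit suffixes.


translate([254, 411, 0]) cube([968, 315, 175]);
translate([254, 726, 175]) cube([968, 315, 175]);
translate([254, 1041, 350]) cube([968, 315, 175]);
translate([254, 1356, 525]) cube([968, 315, 175]);
translate([254, 1671, 700]) cube([968, 315, 175]);
translate([254, 1986, 875]) cube([968, 315, 175]);
translate([254, 2301, 1050]) cube([968, 315, 175]);
translate([254, 2616, 1225]) cube([968, 315, 175]);
translate([254, 2931, 1400]) cube([968, 315, 175]);


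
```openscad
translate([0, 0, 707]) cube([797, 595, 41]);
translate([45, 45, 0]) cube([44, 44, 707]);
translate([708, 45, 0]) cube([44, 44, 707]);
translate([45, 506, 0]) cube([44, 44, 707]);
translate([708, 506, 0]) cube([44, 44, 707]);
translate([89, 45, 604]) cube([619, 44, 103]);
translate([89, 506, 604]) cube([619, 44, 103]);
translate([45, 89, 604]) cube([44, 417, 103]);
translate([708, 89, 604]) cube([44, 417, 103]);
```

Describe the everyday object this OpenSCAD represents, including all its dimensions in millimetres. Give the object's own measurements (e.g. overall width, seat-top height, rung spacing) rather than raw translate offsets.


A rectangular dining table. The top is 797×595×41 mm with its upper surface at z = 748 mm. It stands on four 44×44 mm square legs, each inset 45 mm from the nearest pair of top edges, running from the floor to the underside of the top. Four apron rails, 44 mm thick and 103 mm tall, run between adjacent legs with their top edges flush with the underside of the top and their outer faces flush with the legs' outer faces.


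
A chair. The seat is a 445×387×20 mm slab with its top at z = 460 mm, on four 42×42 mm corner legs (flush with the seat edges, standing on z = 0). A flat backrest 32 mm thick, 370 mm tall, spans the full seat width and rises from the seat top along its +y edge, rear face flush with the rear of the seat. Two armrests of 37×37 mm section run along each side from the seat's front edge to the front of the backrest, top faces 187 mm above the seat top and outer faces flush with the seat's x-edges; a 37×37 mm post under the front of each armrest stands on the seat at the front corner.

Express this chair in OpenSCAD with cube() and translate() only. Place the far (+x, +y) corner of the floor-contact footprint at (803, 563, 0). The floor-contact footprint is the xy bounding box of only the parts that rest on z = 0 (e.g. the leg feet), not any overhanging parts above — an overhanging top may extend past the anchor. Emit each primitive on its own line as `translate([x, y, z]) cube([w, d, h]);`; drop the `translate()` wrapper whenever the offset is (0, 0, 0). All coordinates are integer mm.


translate([358, 176, 440]) cube([445, 387, 20]);
translate([358, 176, 0]) cube([42, 42, 440]);
translate([761, 176, 0]) cube([42, 42, 440]);
translate([358, 521, 0]) cube([42, 42, 440]);
translate([761, 521, 0]) cube([42, 42, 440]);
translate([358, 531, 460]) cube([445, 32, 370]);
translate([358, 176, 610]) cube([37, 355, 37]);
translate([766, 176, 610]) cube([37, 355, 37]);
translate([358, 176, 460]) cube([37, 37, 150]);
translate([766, 176, 460]) cube([37, 37, 150]);


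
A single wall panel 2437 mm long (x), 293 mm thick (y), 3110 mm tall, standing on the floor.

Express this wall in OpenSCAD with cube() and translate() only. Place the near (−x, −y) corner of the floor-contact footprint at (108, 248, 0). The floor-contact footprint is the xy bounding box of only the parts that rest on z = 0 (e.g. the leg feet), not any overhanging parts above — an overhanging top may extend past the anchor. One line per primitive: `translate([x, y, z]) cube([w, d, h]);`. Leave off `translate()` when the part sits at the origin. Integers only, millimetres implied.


translate([108, 248, 0]) cube([2437, 293, 3110]);


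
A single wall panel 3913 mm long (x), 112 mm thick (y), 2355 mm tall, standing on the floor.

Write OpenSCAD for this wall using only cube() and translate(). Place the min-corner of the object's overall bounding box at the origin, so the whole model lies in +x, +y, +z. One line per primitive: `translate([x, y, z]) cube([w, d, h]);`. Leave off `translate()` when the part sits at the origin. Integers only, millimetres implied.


cube([3913, 112, 2355]);


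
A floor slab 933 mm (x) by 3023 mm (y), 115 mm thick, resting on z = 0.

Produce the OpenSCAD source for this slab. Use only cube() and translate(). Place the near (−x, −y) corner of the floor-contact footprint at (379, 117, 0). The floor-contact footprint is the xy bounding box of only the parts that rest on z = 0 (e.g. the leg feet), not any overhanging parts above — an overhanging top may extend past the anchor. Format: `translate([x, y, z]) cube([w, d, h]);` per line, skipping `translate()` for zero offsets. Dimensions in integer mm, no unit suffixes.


translate([379, 117, 0]) cube([933, 3023, 115]);


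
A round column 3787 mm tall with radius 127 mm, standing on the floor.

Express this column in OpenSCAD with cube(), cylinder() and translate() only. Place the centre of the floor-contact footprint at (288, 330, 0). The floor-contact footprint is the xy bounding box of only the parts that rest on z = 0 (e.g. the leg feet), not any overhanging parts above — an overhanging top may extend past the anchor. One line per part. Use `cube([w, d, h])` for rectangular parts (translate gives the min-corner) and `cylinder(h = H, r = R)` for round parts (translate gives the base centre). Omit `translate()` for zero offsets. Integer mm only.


translate([288, 330, 0]) cylinder(h = 3787, r = 127);


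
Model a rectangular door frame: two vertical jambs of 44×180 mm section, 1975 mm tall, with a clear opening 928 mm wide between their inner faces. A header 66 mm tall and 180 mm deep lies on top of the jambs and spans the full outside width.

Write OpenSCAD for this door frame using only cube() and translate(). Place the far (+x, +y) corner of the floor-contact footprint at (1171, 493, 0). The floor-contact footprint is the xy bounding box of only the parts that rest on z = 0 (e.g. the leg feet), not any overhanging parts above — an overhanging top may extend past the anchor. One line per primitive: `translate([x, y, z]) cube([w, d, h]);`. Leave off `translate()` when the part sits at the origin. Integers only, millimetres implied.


translate([155, 313, 0]) cube([44, 180, 1975]);
translate([1127, 313, 0]) cube([44, 180, 1975]);
translate([155, 313, 1975]) cube([1016, 180, 66]);


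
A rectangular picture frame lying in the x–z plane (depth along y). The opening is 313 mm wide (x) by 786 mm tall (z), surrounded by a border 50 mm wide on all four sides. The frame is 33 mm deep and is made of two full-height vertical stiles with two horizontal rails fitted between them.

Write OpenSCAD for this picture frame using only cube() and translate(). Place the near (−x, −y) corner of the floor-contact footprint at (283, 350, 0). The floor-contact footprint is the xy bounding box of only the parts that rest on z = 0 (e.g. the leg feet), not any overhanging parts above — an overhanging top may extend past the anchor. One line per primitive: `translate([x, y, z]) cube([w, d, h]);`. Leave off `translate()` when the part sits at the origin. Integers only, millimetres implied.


translate([283, 350, 0]) cube([50, 33, 886]);
translate([646, 350, 0]) cube([50, 33, 886]);
translate([333, 350, 0]) cube([313, 33, 50]);
translate([333, 350, 836]) cube([313, 33, 50]);


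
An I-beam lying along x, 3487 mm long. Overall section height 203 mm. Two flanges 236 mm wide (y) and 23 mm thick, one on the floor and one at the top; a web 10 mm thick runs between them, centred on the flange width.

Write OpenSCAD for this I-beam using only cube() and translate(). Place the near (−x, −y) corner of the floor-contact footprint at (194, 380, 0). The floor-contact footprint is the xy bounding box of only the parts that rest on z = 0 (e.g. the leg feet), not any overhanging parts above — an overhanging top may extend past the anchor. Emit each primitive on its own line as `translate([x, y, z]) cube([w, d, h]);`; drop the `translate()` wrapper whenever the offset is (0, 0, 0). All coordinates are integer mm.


translate([194, 380, 0]) cube([3487, 236, 23]);
translate([194, 493, 23]) cube([3487, 10, 157]);
translate([194, 380, 180]) cube([3487, 236, 23]);


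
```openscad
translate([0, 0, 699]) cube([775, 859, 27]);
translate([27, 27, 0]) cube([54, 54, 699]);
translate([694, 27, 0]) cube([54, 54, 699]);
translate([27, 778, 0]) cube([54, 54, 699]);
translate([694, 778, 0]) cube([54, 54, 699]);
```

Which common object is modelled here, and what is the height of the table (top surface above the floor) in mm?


A table. The table height is 726 mm.

A 775×859×27 slab sits at z = 699 on four 54 mm square posts — a table. The top surface is at 699 + 27 = 726 mm.


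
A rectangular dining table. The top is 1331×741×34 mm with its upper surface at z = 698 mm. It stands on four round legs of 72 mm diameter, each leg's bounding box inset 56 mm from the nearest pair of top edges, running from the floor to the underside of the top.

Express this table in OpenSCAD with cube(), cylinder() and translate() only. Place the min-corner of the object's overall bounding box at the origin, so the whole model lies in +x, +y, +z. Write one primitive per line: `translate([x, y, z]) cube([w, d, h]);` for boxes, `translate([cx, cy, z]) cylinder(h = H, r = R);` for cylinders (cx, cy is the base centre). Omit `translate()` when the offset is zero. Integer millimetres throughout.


translate([0, 0, 664]) cube([1331, 741, 34]);
translate([92, 92, 0]) cylinder(h = 664, r = 36);
translate([1239, 92, 0]) cylinder(h = 664, r = 36);
translate([92, 649, 0]) cylinder(h = 664, r = 36);
translate([1239, 649, 0]) cylinder(h = 664, r = 36);


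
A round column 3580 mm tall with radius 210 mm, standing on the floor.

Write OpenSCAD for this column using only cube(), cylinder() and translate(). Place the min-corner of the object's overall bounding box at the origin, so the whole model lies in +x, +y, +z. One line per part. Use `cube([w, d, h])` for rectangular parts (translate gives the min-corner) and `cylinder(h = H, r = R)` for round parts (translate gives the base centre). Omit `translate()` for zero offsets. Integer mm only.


translate([210, 210, 0]) cylinder(h = 3580, r = 210);


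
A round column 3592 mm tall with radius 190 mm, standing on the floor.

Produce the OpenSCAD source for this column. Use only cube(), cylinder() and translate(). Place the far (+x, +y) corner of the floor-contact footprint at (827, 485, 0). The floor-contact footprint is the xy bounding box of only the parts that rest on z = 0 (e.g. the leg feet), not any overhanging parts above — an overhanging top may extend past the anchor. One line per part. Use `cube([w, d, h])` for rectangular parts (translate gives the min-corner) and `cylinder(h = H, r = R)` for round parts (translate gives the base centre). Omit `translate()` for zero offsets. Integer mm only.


translate([637, 295, 0]) cylinder(h = 3592, r = 190);


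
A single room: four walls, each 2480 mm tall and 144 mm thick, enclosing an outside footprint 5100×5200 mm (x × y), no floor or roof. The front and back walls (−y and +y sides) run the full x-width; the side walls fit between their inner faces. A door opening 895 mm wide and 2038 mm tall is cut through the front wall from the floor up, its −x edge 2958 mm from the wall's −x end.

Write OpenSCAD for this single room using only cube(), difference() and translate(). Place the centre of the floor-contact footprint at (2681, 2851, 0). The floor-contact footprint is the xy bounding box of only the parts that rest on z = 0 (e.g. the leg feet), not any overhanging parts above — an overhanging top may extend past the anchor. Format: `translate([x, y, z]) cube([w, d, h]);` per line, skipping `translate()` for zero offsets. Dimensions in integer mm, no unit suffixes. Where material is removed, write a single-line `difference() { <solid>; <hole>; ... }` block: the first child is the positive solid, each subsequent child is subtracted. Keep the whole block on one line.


difference() { translate([131, 251, 0]) cube([5100, 144, 2480]); translate([3089, 251, 0]) cube([895, 144, 2038]); }
translate([131, 5307, 0]) cube([5100, 144, 2480]);
translate([131, 395, 0]) cube([144, 4912, 2480]);
translate([5087, 395, 0]) cube([144, 4912, 2480]);


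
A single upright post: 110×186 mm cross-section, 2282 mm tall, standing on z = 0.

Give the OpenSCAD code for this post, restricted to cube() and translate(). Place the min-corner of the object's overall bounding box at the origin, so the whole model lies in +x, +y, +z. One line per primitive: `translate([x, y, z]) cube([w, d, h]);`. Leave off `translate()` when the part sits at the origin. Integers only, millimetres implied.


cube([110, 186, 2282]);


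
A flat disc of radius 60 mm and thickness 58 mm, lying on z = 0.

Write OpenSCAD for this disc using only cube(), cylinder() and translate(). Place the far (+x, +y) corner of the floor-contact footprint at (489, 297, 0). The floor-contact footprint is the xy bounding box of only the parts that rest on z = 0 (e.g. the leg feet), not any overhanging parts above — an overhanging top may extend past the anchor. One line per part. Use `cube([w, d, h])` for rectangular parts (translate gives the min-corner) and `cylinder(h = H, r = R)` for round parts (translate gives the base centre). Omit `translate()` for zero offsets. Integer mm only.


translate([429, 237, 0]) cylinder(h = 58, r = 60);


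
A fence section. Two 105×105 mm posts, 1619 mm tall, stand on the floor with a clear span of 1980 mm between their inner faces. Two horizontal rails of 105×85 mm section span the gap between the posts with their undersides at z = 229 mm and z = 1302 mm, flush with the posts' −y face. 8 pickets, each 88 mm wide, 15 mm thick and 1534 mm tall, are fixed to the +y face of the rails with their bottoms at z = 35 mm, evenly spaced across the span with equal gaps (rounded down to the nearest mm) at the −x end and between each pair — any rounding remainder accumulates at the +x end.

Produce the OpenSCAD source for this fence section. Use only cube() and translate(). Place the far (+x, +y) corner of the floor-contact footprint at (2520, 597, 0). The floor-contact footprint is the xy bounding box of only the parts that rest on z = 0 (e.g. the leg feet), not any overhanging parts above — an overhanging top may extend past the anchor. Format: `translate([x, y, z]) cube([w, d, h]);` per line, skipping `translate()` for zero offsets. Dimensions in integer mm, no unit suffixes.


translate([330, 492, 0]) cube([105, 105, 1619]);
translate([2415, 492, 0]) cube([105, 105, 1619]);
translate([435, 492, 229]) cube([1980, 105, 85]);
translate([435, 492, 1302]) cube([1980, 105, 85]);
translate([576, 597, 35]) cube([88, 15, 1534]);
translate([805, 597, 35]) cube([88, 15, 1534]);
translate([1034, 597, 35]) cube([88, 15, 1534]);
translate([1263, 597, 35]) cube([88, 15, 1534]);
translate([1492, 597, 35]) cube([88, 15, 1534]);
translate([1721, 597, 35]) cube([88, 15, 1534]);
translate([1950, 597, 35]) cube([88, 15, 1534]);
translate([2179, 597, 35]) cube([88, 15, 1534]);


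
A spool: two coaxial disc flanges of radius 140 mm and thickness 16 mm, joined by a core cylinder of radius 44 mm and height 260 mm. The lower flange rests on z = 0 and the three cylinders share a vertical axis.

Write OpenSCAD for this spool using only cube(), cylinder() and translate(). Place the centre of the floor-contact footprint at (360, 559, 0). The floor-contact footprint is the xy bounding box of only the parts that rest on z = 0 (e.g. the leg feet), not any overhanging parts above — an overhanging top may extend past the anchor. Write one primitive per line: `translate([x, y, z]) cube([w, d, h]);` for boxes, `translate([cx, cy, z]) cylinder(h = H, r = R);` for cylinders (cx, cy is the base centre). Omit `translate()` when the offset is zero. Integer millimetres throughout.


translate([360, 559, 0]) cylinder(h = 16, r = 140);
translate([360, 559, 16]) cylinder(h = 260, r = 44);
translate([360, 559, 276]) cylinder(h = 16, r = 140);


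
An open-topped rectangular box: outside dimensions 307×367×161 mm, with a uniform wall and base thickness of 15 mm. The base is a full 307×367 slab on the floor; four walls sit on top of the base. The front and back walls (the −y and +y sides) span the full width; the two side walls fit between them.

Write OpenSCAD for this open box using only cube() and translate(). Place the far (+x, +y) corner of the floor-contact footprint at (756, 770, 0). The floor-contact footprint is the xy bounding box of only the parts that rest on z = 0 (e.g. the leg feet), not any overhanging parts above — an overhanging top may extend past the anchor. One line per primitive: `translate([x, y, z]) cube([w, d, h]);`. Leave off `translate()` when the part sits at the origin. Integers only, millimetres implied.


translate([449, 403, 0]) cube([307, 367, 15]);
translate([449, 403, 15]) cube([307, 15, 146]);
translate([449, 755, 15]) cube([307, 15, 146]);
translate([449, 418, 15]) cube([15, 337, 146]);
translate([741, 418, 15]) cube([15, 337, 146]);


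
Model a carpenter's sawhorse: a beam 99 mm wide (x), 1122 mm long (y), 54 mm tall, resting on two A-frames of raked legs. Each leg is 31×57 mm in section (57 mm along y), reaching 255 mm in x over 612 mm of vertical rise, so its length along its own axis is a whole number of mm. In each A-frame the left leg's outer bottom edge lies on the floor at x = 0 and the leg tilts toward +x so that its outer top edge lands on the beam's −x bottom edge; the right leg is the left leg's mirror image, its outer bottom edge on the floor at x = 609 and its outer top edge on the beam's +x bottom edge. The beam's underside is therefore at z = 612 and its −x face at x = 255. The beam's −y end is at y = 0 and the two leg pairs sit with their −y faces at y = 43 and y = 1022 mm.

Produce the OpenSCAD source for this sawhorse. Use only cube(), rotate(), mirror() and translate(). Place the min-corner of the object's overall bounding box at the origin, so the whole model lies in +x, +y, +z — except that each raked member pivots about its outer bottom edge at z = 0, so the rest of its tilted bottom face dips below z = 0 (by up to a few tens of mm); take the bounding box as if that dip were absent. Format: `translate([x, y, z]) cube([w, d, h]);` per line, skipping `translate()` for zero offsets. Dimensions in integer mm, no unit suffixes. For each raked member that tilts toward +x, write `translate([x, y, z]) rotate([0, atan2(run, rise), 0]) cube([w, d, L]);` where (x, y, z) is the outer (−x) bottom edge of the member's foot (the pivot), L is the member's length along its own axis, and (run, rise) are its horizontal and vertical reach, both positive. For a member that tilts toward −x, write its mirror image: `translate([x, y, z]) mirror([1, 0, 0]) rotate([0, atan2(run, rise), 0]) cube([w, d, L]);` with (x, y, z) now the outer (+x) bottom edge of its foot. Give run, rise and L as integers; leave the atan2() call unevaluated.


translate([255, 0, 612]) cube([99, 1122, 54]);
translate([0, 43, 0]) rotate([0, atan2(255, 612), 0]) cube([31, 57, 663]);
translate([609, 43, 0]) mirror([1, 0, 0]) rotate([0, atan2(255, 612), 0]) cube([31, 57, 663]);
translate([0, 1022, 0]) rotate([0, atan2(255, 612), 0]) cube([31, 57, 663]);
translate([609, 1022, 0]) mirror([1, 0, 0]) rotate([0, atan2(255, 612), 0]) cube([31, 57, 663]);


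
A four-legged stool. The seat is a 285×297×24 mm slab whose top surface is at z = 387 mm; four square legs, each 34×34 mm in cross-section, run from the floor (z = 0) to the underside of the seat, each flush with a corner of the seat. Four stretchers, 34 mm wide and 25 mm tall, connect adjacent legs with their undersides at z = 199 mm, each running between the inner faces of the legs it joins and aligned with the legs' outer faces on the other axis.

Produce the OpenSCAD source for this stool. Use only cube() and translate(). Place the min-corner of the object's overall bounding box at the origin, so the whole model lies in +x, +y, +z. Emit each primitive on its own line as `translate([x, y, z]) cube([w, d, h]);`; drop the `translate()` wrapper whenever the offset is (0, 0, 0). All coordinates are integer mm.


translate([0, 0, 363]) cube([285, 297, 24]);
cube([34, 34, 363]);
translate([251, 0, 0]) cube([34, 34, 363]);
translate([0, 263, 0]) cube([34, 34, 363]);
translate([251, 263, 0]) cube([34, 34, 363]);
translate([34, 0, 199]) cube([217, 34, 25]);
translate([34, 263, 199]) cube([217, 34, 25]);
translate([0, 34, 199]) cube([34, 229, 25]);
translate([251, 34, 199]) cube([34, 229, 25]);


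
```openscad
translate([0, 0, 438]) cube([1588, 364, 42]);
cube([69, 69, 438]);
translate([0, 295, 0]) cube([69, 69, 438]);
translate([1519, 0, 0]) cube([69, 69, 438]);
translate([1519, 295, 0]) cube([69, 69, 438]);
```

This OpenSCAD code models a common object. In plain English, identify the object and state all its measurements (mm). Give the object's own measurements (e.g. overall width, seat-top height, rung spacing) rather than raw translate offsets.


A bench: a 1588×364 mm seat slab, 42 mm thick, top at z = 480 mm, on four 69×69 mm square legs flush with the seat corners and standing on z = 0.


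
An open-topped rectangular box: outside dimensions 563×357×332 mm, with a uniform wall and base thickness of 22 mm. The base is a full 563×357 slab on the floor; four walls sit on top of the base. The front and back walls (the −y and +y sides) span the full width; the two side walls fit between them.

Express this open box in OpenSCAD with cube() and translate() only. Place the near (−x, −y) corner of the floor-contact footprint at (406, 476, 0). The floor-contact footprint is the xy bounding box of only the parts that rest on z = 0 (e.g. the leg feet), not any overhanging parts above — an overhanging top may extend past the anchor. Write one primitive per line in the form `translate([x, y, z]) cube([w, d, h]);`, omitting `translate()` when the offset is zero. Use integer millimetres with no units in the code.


translate([406, 476, 0]) cube([563, 357, 22]);
translate([406, 476, 22]) cube([563, 22, 310]);
translate([406, 811, 22]) cube([563, 22, 310]);
translate([406, 498, 22]) cube([22, 313, 310]);
translate([947, 498, 22]) cube([22, 313, 310]);


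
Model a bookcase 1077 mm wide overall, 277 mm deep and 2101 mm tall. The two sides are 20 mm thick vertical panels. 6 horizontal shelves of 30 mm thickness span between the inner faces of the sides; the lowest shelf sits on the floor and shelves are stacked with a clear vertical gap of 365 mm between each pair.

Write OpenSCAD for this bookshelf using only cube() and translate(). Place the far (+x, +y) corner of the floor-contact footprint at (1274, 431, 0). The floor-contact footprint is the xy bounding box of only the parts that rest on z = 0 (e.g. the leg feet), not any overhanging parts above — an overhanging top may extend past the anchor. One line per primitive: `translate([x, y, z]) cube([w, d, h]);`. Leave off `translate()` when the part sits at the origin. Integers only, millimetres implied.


translate([197, 154, 0]) cube([20, 277, 2101]);
translate([1254, 154, 0]) cube([20, 277, 2101]);
translate([217, 154, 0]) cube([1037, 277, 30]);
translate([217, 154, 395]) cube([1037, 277, 30]);
translate([217, 154, 790]) cube([1037, 277, 30]);
translate([217, 154, 1185]) cube([1037, 277, 30]);
translate([217, 154, 1580]) cube([1037, 277, 30]);
translate([217, 154, 1975]) cube([1037, 277, 30]);


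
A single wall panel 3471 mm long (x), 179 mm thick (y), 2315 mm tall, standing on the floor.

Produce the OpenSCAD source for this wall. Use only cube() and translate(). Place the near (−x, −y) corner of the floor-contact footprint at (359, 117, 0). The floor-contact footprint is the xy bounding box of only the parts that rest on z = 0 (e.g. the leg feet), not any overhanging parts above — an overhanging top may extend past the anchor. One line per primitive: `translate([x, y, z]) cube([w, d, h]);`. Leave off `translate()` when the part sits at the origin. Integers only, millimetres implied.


translate([359, 117, 0]) cube([3471, 179, 2315]);


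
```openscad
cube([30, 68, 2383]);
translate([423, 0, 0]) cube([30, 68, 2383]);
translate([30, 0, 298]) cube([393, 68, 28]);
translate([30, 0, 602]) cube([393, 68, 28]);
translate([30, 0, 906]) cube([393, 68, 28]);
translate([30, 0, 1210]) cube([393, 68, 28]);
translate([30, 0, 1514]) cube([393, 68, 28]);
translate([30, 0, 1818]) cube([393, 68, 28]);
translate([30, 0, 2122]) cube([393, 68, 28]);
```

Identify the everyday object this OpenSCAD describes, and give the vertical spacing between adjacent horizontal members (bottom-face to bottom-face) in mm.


A ladder. The rung spacing is 304 mm.

Two tall 30×68 posts with 7 short bars between them — a ladder. Adjacent rungs sit at z = 298 and z = 602, so the spacing is 602 − 298 = 304 mm.


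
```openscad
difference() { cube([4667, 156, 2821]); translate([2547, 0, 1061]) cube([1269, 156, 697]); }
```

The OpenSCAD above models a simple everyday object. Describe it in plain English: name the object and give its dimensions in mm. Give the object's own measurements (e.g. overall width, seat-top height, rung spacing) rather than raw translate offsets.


A wall 4667 mm long (x), 156 mm thick (y), 2821 mm tall, with a rectangular window opening cut through it. The opening is 1269 mm wide and 697 mm tall; its sill is at z = 1061 mm and its near (−x) edge is 2547 mm from the wall's −x end. The opening passes through the full wall thickness.


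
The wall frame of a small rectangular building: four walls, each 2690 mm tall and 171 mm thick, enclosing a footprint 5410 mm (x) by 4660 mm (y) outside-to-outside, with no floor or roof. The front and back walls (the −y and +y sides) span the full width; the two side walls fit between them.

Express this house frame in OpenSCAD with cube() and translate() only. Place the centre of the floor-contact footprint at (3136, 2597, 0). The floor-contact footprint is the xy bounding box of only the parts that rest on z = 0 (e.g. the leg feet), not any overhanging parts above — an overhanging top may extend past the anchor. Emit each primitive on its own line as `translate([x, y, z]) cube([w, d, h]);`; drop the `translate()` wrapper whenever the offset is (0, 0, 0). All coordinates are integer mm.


translate([431, 267, 0]) cube([5410, 171, 2690]);
translate([431, 4756, 0]) cube([5410, 171, 2690]);
translate([431, 438, 0]) cube([171, 4318, 2690]);
translate([5670, 438, 0]) cube([171, 4318, 2690]);


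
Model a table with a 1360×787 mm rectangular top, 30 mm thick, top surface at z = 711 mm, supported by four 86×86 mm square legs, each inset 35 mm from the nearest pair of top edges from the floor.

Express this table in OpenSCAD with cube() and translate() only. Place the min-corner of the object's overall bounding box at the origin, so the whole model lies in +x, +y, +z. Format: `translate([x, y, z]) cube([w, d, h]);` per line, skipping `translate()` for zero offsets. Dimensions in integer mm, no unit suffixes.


// leg_h = 711 - 30 = 681
translate([0, 0, 681]) cube([1360, 787, 30]);
translate([35, 35, 0]) cube([86, 86, 681]);
translate([1239, 35, 0]) cube([86, 86, 681]);
translate([35, 666, 0]) cube([86, 86, 681]);
translate([1239, 666, 0]) cube([86, 86, 681]);


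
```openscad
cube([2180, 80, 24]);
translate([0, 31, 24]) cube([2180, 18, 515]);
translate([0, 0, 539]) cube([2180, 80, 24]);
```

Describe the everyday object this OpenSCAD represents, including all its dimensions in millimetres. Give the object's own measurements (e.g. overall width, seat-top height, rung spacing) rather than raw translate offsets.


An I-beam lying along x, 2180 mm long. Overall section height 563 mm. Two flanges 80 mm wide (y) and 24 mm thick, one on the floor and one at the top; a web 18 mm thick runs between them, centred on the flange width.


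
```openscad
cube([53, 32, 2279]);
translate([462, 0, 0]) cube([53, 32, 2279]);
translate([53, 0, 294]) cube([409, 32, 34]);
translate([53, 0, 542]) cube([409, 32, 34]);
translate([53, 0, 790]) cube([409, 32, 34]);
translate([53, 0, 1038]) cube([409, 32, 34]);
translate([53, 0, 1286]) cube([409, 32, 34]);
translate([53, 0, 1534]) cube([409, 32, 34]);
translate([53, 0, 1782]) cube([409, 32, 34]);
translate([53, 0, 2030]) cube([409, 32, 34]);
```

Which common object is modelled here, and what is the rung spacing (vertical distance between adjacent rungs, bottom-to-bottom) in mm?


A ladder. The rung spacing is 248 mm.

Two tall 53×32 posts with 8 short bars between them — a ladder. Adjacent rungs sit at z = 294 and z = 542, so the spacing is 542 − 294 = 248 mm.


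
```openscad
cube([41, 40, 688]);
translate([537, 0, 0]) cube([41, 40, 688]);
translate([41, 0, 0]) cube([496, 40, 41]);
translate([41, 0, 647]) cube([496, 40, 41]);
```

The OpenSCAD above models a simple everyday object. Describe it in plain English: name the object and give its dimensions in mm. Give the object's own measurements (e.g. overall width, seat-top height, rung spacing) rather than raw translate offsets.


A rectangular picture frame lying in the x–z plane (depth along y). The opening is 496 mm wide (x) by 606 mm tall (z), surrounded by a border 41 mm wide on all four sides. The frame is 40 mm deep and is made of two full-height vertical stiles with two horizontal rails fitted between them.


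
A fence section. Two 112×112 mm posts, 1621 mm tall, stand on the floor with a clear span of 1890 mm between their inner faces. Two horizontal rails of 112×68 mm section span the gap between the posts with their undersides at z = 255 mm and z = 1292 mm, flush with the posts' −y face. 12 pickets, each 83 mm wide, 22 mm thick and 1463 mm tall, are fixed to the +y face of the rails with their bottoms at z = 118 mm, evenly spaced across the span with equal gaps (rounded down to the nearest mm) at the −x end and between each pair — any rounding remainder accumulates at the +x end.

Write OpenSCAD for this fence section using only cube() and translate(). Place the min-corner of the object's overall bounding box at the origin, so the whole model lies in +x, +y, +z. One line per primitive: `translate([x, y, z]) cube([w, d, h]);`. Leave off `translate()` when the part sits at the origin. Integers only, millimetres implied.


cube([112, 112, 1621]);
translate([2002, 0, 0]) cube([112, 112, 1621]);
translate([112, 0, 255]) cube([1890, 112, 68]);
translate([112, 0, 1292]) cube([1890, 112, 68]);
translate([180, 112, 118]) cube([83, 22, 1463]);
translate([331, 112, 118]) cube([83, 22, 1463]);
translate([482, 112, 118]) cube([83, 22, 1463]);
translate([633, 112, 118]) cube([83, 22, 1463]);
translate([784, 112, 118]) cube([83, 22, 1463]);
translate([935, 112, 118]) cube([83, 22, 1463]);
translate([1086, 112, 118]) cube([83, 22, 1463]);
translate([1237, 112, 118]) cube([83, 22, 1463]);
translate([1388, 112, 118]) cube([83, 22, 1463]);
translate([1539, 112, 118]) cube([83, 22, 1463]);
translate([1690, 112, 118]) cube([83, 22, 1463]);
translate([1841, 112, 118]) cube([83, 22, 1463]);


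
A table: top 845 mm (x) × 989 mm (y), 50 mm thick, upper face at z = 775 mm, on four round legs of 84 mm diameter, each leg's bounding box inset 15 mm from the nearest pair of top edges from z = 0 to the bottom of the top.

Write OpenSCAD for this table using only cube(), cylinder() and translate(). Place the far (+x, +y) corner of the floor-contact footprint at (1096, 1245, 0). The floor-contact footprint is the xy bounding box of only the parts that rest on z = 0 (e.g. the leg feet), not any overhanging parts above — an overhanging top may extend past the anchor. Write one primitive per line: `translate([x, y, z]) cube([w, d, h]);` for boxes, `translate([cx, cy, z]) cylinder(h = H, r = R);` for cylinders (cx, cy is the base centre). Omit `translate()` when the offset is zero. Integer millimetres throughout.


// leg_h = 775 - 50 = 725
translate([266, 271, 725]) cube([845, 989, 50]);
translate([323, 328, 0]) cylinder(h = 725, r = 42);
translate([1054, 328, 0]) cylinder(h = 725, r = 42);
translate([323, 1203, 0]) cylinder(h = 725, r = 42);
translate([1054, 1203, 0]) cylinder(h = 725, r = 42);


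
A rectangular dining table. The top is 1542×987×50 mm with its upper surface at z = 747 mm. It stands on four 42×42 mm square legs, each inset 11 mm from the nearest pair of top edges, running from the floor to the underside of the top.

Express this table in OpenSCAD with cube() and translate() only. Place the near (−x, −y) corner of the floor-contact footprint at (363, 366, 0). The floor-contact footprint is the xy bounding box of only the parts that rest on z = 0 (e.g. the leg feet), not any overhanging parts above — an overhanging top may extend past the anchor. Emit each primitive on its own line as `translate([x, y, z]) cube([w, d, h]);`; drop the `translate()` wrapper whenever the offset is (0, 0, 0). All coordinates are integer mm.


// leg_h = 747 - 50 = 697
translate([352, 355, 697]) cube([1542, 987, 50]);
translate([363, 366, 0]) cube([42, 42, 697]);
translate([1841, 366, 0]) cube([42, 42, 697]);
translate([363, 1289, 0]) cube([42, 42, 697]);
translate([1841, 1289, 0]) cube([42, 42, 697]);


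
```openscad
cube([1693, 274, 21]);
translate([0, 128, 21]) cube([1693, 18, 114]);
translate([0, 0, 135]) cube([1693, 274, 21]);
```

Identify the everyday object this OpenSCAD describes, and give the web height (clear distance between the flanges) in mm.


An I-beam. The web height is 114 mm.

Two wide flanges with a thin centred web — an I-beam. Overall 156 mm minus two 21 mm flanges gives a web of 156 − 2·21 = 114 mm.


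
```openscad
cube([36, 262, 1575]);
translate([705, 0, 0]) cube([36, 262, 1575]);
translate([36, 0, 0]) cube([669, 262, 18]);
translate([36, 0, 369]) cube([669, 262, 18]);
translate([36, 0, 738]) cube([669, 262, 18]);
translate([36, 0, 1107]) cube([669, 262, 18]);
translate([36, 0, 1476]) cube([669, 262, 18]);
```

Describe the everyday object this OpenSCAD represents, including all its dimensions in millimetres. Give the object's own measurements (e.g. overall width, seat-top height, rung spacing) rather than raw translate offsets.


An open bookshelf. Two side panels, each 36 mm thick, 262 mm deep and 1575 mm tall, stand 741 mm apart (outside-to-outside). Between them sit 5 shelves, each 18 mm thick and 262 mm deep, spanning the full gap between the sides. The bottom shelf rests on the floor (its underside at z = 0) and the clear gap between one shelf's top and the next shelf's underside is 351 mm.
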